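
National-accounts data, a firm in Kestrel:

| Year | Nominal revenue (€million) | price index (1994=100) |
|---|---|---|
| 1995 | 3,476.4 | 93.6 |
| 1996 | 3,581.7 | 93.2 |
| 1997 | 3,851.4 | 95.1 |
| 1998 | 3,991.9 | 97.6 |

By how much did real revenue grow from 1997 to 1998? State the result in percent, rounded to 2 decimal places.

0.99%

Real revenue 1997 = 3851.4/0.951 = 4049.84.
Real revenue 1998 = 3991.9/0.976 = 4090.06.
Change = 4090.06/4049.84 − 1 = 0.0099.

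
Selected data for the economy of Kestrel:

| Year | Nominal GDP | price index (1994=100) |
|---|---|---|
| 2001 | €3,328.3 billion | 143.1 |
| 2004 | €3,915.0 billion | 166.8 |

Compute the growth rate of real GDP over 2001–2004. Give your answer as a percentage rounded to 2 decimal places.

0.91%

Real GDP 2001 = 3328.3 / 1.431 = 2325.86.
Real GDP 2004 = 3915.0 / 1.668 = 2347.12.
Real growth = 2347.12 / 2325.86 − 1 = 0.0091.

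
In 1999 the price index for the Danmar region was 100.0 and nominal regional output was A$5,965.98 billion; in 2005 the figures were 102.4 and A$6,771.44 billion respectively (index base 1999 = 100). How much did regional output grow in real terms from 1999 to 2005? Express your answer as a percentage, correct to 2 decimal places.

Real regional output 1999 = 5965.98 / 1.000 = 5965.98.
Real regional output 2005 = 6771.44 / 1.024 = 6612.73.
Real growth = 6612.73 / 5965.98 − 1 = 0.1084.

10.84%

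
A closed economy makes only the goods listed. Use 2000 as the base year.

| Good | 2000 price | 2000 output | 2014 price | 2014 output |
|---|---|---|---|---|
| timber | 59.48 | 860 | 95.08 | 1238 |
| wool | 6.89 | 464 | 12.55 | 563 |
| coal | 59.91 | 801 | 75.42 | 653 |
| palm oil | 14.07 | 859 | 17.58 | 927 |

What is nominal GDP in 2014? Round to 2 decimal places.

Nominal GDP 2014 = Σ (p_2014 × q_2014) = 95.08·1238 + 12.55·563 + 75.42·653 + 17.58·927 = 190320.61.

190320.61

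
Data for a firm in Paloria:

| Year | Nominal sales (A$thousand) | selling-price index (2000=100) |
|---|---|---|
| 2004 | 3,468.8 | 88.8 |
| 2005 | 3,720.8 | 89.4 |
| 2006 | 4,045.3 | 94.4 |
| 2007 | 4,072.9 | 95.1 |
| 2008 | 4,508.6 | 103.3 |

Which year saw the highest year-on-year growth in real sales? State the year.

2005

2005: real = 3720.8/0.894 = 4161.97; growth vs 2004 (3906.31) = 6.54%.
2006: real = 4045.3/0.944 = 4285.28; growth vs 2005 (4161.97) = 2.96%.
2007: real = 4072.9/0.951 = 4282.75; growth vs 2006 (4285.28) = -0.06%.
2008: real = 4508.6/1.033 = 4364.57; growth vs 2007 (4282.75) = 1.91%.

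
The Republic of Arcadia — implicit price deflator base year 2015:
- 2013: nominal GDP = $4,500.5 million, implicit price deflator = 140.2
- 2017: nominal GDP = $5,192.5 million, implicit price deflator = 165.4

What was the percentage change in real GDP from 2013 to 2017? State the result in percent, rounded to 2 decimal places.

-2.20%

Deflate each year: 2013 → 4500.5/1.402 = 3210.06; 2017 → 5192.5/1.654 = 3139.36.
So real GDP changed by 3139.36/3210.06 − 1 = -0.0220, i.e. -2.20%.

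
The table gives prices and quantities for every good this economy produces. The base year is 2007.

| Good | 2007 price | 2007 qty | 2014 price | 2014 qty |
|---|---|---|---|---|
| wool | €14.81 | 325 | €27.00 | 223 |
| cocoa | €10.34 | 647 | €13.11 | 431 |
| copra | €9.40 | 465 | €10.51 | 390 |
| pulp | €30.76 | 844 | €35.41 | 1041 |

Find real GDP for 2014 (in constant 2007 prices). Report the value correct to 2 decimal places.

€43446.33

Real GDP 2014 = Σ (p_2007 × q_2014) = 14.81·223 + 10.34·431 + 9.40·390 + 30.76·1041 = 43446.33.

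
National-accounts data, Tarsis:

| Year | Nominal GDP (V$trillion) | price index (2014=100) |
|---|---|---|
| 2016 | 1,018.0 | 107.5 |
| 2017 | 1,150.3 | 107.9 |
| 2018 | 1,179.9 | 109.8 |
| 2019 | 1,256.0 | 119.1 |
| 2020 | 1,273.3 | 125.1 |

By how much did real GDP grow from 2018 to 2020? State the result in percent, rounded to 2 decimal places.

Real GDP 2018 = 1179.9/1.098 = 1074.59.
Real GDP 2020 = 1273.3/1.251 = 1017.83.
Change = 1017.83/1074.59 − 1 = -0.0528.

-5.28%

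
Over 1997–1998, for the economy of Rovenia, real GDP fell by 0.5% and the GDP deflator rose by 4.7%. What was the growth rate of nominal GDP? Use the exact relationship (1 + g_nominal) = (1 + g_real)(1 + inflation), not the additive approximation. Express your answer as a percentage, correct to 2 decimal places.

4.18%

(1 + g_nom) = (1 + g_real)(1 + π) = 0.9950 × 1.0470 = 1.04177.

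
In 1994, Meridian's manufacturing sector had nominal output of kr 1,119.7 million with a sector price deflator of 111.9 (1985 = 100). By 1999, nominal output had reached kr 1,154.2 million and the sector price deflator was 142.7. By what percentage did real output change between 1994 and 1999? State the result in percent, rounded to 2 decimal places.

-19.17%

Real output 1994 = 1119.7 / 1.119 = 1000.63.
Real output 1999 = 1154.2 / 1.427 = 808.83.
Real growth = 808.83 / 1000.63 − 1 = -0.1917.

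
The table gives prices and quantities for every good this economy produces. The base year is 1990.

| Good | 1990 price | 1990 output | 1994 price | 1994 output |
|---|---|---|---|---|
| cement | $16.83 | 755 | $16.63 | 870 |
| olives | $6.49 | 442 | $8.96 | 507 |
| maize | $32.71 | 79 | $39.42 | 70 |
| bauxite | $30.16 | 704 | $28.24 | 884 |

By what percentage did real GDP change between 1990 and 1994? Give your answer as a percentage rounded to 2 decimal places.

19.02%

Real GDP 1990 = Nominal GDP 1990 = 16.83·755 + 6.49·442 + 32.71·79 + 30.16·704 = 39391.96.
Real GDP 1994 (at 1990 prices) = 16.83·870 + 6.49·507 + 32.71·70 + 30.16·884 = 46883.67.
Real growth = 46883.67/39391.96 − 1 = 0.1902.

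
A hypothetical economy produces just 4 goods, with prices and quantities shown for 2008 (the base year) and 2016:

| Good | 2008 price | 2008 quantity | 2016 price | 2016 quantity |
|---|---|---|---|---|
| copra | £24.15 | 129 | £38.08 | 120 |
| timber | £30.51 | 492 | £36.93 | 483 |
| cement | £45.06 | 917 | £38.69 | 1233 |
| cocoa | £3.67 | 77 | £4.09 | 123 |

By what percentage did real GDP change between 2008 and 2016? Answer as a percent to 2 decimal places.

23.30%

Real GDP 2008 = Nominal GDP 2008 = 24.15·129 + 30.51·492 + 45.06·917 + 3.67·77 = 59728.88.
Real GDP 2016 (at 2008 prices) = 24.15·120 + 30.51·483 + 45.06·1233 + 3.67·123 = 73644.72.
Real growth = 73644.72/59728.88 − 1 = 0.2330.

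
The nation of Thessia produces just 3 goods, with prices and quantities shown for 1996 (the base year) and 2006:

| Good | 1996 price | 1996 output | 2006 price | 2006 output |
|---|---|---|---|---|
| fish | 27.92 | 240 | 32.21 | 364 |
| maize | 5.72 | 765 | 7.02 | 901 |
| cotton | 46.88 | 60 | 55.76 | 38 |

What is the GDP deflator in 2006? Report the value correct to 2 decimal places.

117.96

Nominal GDP 2006 = 32.21·364 + 7.02·901 + 55.76·38 = 20168.34.
Real GDP 2006 (at 1996 prices) = 27.92·364 + 5.72·901 + 46.88·38 = 17098.04.
Deflator = Nominal/Real × 100 = 20168.34/17098.04 × 100 = 117.957.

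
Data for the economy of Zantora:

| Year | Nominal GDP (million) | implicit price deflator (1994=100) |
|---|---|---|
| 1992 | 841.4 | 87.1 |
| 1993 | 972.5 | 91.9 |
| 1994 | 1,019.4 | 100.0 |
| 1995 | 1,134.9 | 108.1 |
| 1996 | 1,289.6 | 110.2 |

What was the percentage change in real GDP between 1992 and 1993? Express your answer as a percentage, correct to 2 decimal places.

9.54%

Real GDP 1992 = 841.4/0.871 = 966.02.
Real GDP 1993 = 972.5/0.919 = 1058.22.
Change = 1058.22/966.02 − 1 = 0.0954.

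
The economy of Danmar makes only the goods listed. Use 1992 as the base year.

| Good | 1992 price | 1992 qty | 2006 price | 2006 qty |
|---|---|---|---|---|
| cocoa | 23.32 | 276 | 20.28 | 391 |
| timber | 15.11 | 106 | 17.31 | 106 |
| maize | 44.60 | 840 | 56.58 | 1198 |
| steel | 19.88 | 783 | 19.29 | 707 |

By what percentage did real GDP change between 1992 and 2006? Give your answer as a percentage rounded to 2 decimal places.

28.06%

Real GDP 1992 = Nominal GDP 1992 = 23.32·276 + 15.11·106 + 44.60·840 + 19.88·783 = 61068.02.
Real GDP 2006 (at 1992 prices) = 23.32·391 + 15.11·106 + 44.60·1198 + 19.88·707 = 78205.74.
Real growth = 78205.74/61068.02 − 1 = 0.2806.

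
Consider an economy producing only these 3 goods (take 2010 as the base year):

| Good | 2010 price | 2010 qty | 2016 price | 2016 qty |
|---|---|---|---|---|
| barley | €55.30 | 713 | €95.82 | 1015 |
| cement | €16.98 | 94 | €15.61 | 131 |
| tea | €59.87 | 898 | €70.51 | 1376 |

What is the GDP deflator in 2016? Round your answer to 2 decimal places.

Nominal GDP 2016 = 95.82·1015 + 15.61·131 + 70.51·1376 = 196323.97.
Real GDP 2016 (at 2010 prices) = 55.30·1015 + 16.98·131 + 59.87·1376 = 140735.00.
Deflator = Nominal/Real × 100 = 196323.97/140735.00 × 100 = 139.499.

139.50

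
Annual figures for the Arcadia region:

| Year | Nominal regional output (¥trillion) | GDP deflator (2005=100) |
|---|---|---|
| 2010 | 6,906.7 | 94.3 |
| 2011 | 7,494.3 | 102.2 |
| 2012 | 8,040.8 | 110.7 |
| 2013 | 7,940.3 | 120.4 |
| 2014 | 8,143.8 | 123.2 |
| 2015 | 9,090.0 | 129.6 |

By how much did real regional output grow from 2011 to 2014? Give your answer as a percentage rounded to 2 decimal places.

Real regional output 2011 = 7494.3/1.022 = 7332.97.
Real regional output 2014 = 8143.8/1.232 = 6610.23.
Change = 6610.23/7332.97 − 1 = -0.0986.

-9.86%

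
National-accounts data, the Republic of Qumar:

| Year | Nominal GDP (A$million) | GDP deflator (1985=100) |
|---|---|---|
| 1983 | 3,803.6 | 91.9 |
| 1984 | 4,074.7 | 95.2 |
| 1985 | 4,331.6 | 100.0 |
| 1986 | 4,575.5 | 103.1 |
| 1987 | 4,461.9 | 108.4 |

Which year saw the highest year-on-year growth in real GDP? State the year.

1984

1984: real = 4074.7/0.952 = 4280.15; growth vs 1983 (4138.85) = 3.41%.
1985: real = 4331.6/1.000 = 4331.60; growth vs 1984 (4280.15) = 1.20%.
1986: real = 4575.5/1.031 = 4437.92; growth vs 1985 (4331.60) = 2.45%.
1987: real = 4461.9/1.084 = 4116.14; growth vs 1986 (4437.92) = -7.25%.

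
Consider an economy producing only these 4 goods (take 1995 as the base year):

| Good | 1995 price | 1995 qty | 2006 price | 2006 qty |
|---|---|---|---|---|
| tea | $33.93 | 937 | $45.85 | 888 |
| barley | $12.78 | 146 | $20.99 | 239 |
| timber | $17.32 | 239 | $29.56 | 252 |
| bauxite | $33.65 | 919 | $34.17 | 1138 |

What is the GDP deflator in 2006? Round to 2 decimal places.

121.39

Nominal GDP 2006 = 45.85·888 + 20.99·239 + 29.56·252 + 34.17·1138 = 92065.99.
Real GDP 2006 (at 1995 prices) = 33.93·888 + 12.78·239 + 17.32·252 + 33.65·1138 = 75842.60.
Deflator = Nominal/Real × 100 = 92065.99/75842.60 × 100 = 121.391.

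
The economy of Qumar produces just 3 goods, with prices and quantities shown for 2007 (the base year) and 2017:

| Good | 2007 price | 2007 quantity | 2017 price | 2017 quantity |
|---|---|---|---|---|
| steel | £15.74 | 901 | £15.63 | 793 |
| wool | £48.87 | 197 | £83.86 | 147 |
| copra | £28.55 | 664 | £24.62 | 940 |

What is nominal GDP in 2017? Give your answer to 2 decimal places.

Nominal GDP 2017 = Σ (p_2017 × q_2017) = 15.63·793 + 83.86·147 + 24.62·940 = 47864.81.

£47864.81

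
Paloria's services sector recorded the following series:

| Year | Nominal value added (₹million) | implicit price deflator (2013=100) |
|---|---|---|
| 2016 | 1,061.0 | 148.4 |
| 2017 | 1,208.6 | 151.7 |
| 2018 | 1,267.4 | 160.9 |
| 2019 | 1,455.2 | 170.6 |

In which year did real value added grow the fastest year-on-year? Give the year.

2017

2017: real = 1208.6/1.517 = 796.70; growth vs 2016 (714.96) = 11.43%.
2018: real = 1267.4/1.609 = 787.69; growth vs 2017 (796.70) = -1.13%.
2019: real = 1455.2/1.706 = 852.99; growth vs 2018 (787.69) = 8.29%.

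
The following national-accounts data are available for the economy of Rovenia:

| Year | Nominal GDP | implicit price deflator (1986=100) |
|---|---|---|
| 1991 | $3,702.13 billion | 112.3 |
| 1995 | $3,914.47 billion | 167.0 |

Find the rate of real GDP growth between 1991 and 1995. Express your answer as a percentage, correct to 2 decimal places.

-28.90%

Deflate each year: 1991 → 3702.13/1.123 = 3296.64; 1995 → 3914.47/1.670 = 2343.99.
So real GDP changed by 2343.99/3296.64 − 1 = -0.2890, i.e. -28.90%.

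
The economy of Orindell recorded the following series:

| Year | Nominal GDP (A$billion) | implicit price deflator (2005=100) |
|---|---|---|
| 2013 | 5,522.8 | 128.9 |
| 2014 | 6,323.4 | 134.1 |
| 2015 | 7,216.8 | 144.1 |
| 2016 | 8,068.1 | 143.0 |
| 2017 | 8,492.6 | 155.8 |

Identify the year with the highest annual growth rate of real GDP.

2016

2014: real = 6323.4/1.341 = 4715.44; growth vs 2013 (4284.56) = 10.06%.
2015: real = 7216.8/1.441 = 5008.19; growth vs 2014 (4715.44) = 6.21%.
2016: real = 8068.1/1.430 = 5642.03; growth vs 2015 (5008.19) = 12.66%.
2017: real = 8492.6/1.558 = 5450.96; growth vs 2016 (5642.03) = -3.39%.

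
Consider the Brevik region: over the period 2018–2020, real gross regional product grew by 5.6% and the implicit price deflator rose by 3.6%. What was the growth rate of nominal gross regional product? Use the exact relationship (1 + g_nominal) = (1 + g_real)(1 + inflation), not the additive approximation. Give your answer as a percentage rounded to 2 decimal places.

(1 + g_nom) = (1 + g_real)(1 + π) = 1.0560 × 1.0360 = 1.09402.

9.40%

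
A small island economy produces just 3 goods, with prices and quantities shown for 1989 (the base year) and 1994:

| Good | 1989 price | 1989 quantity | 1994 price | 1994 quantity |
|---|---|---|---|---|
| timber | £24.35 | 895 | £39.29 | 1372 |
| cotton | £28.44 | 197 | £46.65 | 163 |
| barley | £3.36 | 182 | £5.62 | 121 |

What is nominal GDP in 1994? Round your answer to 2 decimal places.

£62189.85

Nominal GDP 1994 = Σ (p_1994 × q_1994) = 39.29·1372 + 46.65·163 + 5.62·121 = 62189.85.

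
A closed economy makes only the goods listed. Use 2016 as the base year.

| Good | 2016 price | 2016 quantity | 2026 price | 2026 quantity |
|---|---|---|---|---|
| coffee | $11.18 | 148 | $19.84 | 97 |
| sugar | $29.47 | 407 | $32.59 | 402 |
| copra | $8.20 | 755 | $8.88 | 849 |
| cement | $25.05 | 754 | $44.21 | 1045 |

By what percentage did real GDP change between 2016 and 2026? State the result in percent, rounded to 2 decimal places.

18.96%

Real GDP 2016 = Nominal GDP 2016 = 11.18·148 + 29.47·407 + 8.20·755 + 25.05·754 = 38727.63.
Real GDP 2026 (at 2016 prices) = 11.18·97 + 29.47·402 + 8.20·849 + 25.05·1045 = 46070.45.
Real growth = 46070.45/38727.63 − 1 = 0.1896.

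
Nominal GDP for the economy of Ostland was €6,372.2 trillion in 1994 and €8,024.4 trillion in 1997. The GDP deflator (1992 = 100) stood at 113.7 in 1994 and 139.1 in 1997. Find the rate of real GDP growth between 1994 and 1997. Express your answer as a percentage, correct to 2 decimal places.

Deflate each year: 1994 → 6372.2/1.137 = 5604.40; 1997 → 8024.4/1.391 = 5768.80.
So real GDP changed by 5768.80/5604.40 − 1 = 0.0293, i.e. 2.93%.

2.93%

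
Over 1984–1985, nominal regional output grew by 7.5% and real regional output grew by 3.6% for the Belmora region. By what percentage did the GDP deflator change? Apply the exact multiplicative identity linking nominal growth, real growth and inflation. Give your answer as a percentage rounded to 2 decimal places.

(1 + g_nom) = (1 + g_real)(1 + π), so π = 1.0750 / 1.0360 − 1 = 0.03764.

3.76%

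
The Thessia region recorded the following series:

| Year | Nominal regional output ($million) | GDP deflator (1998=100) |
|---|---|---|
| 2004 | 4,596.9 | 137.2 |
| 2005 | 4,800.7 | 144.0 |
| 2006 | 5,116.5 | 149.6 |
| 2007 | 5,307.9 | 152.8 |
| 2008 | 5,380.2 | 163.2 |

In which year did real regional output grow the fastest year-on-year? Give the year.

2006

2005: real = 4800.7/1.440 = 3333.82; growth vs 2004 (3350.51) = -0.50%.
2006: real = 5116.5/1.496 = 3420.12; growth vs 2005 (3333.82) = 2.59%.
2007: real = 5307.9/1.528 = 3473.76; growth vs 2006 (3420.12) = 1.57%.
2008: real = 5380.2/1.632 = 3296.69; growth vs 2007 (3473.76) = -5.10%.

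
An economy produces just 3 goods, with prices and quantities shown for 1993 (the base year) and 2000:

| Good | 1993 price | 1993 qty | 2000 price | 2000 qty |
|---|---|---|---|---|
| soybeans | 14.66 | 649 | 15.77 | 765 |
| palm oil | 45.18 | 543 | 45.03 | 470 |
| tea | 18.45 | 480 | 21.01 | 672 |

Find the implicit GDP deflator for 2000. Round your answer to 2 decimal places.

105.57

Nominal GDP 2000 = 15.77·765 + 45.03·470 + 21.01·672 = 47346.87.
Real GDP 2000 (at 1993 prices) = 14.66·765 + 45.18·470 + 18.45·672 = 44847.90.
Deflator = Nominal/Real × 100 = 47346.87/44847.90 × 100 = 105.572.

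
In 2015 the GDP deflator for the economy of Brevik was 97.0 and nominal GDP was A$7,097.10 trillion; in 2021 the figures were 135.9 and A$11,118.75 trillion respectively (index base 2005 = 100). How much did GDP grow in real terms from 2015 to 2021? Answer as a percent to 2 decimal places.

11.82%

Deflate each year: 2015 → 7097.10/0.970 = 7316.60; 2021 → 11118.75/1.359 = 8181.57.
So real GDP changed by 8181.57/7316.60 − 1 = 0.1182, i.e. 11.82%.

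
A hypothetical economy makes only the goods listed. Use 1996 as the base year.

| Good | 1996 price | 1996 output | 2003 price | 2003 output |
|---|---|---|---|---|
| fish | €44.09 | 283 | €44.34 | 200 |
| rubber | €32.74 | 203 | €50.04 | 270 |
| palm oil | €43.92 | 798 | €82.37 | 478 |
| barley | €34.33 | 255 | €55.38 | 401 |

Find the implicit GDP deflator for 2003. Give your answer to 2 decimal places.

Nominal GDP 2003 = 44.34·200 + 50.04·270 + 82.37·478 + 55.38·401 = 83959.04.
Real GDP 2003 (at 1996 prices) = 44.09·200 + 32.74·270 + 43.92·478 + 34.33·401 = 52417.89.
Deflator = Nominal/Real × 100 = 83959.04/52417.89 × 100 = 160.172.

160.17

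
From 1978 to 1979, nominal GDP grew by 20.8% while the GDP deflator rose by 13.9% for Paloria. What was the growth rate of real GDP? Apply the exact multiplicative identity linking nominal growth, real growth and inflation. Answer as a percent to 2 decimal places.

6.06%

(1 + g_nom) = (1 + g_real)(1 + π), so g_real = 1.2080 / 1.1390 − 1 = 0.06058.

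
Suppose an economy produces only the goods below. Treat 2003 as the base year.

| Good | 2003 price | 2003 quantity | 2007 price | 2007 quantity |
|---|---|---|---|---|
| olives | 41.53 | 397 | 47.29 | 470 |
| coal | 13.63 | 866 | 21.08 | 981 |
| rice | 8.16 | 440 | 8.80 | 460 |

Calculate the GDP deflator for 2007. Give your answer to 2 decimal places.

128.14

Nominal GDP 2007 = 47.29·470 + 21.08·981 + 8.80·460 = 46953.78.
Real GDP 2007 (at 2003 prices) = 41.53·470 + 13.63·981 + 8.16·460 = 36643.73.
Deflator = Nominal/Real × 100 = 46953.78/36643.73 × 100 = 128.136.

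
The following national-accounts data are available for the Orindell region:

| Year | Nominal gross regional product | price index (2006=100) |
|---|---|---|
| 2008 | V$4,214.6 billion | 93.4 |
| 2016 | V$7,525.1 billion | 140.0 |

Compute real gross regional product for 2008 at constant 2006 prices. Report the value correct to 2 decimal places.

Real gross regional product = Nominal / (price index/100) = 4214.6 / 0.934 = 4512.42.

V$4,512.42 billion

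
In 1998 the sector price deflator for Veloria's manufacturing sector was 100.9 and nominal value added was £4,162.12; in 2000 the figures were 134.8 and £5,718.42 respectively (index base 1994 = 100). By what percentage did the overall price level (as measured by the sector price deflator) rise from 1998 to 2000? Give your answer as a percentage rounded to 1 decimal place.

33.6%

Price-level change = 134.8 / 100.9 − 1 = 0.3360.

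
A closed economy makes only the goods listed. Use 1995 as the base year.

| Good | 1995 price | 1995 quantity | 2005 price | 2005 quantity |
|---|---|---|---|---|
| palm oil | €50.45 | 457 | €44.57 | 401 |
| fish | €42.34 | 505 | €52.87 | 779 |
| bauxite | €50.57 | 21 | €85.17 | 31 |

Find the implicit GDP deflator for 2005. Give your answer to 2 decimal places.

Nominal GDP 2005 = 44.57·401 + 52.87·779 + 85.17·31 = 61698.57.
Real GDP 2005 (at 1995 prices) = 50.45·401 + 42.34·779 + 50.57·31 = 54780.98.
Deflator = Nominal/Real × 100 = 61698.57/54780.98 × 100 = 112.628.

112.63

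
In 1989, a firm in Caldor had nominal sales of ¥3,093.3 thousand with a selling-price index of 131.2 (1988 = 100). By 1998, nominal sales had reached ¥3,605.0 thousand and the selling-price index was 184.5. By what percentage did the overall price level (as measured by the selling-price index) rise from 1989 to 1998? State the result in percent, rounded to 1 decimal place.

Price-level change = 184.5 / 131.2 − 1 = 0.4063.

40.6%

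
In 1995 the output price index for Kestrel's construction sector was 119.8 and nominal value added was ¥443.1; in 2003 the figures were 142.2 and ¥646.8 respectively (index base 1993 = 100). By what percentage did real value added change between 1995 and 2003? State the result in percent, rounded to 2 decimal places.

Real value added 1995 = 443.1 / 1.198 = 369.87.
Real value added 2003 = 646.8 / 1.422 = 454.85.
Real growth = 454.85 / 369.87 − 1 = 0.2298.

22.98%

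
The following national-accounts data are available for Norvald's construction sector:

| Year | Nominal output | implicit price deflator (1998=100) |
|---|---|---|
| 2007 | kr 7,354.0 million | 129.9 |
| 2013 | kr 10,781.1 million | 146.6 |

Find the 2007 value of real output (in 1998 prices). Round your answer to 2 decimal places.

Real output = Nominal / (implicit price deflator/100) = 7354.0 / 1.299 = 5661.28.

kr 5,661.28 million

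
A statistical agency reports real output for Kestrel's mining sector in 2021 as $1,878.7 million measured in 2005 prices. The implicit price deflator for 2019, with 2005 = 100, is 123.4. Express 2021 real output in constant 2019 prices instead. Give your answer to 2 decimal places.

$2,318.32 million

Real output in 2019 prices = Real output in 2005 prices × (P_2019/P_2005) = 1878.7 × 1.234 = 2318.32.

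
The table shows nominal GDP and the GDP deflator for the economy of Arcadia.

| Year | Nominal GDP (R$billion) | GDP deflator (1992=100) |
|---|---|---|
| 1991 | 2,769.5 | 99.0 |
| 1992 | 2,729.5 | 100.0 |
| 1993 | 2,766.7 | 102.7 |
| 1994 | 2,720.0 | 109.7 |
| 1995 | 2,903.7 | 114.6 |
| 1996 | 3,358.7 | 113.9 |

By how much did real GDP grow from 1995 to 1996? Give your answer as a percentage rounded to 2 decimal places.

16.38%

Real GDP 1995 = 2903.7/1.146 = 2533.77.
Real GDP 1996 = 3358.7/1.139 = 2948.81.
Change = 2948.81/2533.77 − 1 = 0.1638.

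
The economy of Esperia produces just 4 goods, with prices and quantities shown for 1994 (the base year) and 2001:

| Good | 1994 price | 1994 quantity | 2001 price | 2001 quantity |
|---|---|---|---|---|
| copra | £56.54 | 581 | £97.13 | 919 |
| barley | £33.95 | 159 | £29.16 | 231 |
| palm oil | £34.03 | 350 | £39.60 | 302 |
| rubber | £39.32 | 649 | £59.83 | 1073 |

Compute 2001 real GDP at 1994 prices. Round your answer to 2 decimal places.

Real GDP 2001 = Σ (p_1994 × q_2001) = 56.54·919 + 33.95·231 + 34.03·302 + 39.32·1073 = 112270.13.

£112270.13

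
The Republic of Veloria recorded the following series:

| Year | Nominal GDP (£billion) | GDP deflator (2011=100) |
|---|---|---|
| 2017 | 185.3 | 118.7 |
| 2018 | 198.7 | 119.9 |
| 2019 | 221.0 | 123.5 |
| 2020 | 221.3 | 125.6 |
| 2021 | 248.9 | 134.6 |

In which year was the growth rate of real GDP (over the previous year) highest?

2018: real = 198.7/1.199 = 165.72; growth vs 2017 (156.11) = 6.16%.
2019: real = 221.0/1.235 = 178.95; growth vs 2018 (165.72) = 7.98%.
2020: real = 221.3/1.256 = 176.19; growth vs 2019 (178.95) = -1.54%.
2021: real = 248.9/1.346 = 184.92; growth vs 2020 (176.19) = 4.95%.

2019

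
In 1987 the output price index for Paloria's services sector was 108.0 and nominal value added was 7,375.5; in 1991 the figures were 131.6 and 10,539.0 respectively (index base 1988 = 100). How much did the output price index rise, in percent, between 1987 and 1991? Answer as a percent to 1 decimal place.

Price-level change = 131.6 / 108.0 − 1 = 0.2185.

21.9%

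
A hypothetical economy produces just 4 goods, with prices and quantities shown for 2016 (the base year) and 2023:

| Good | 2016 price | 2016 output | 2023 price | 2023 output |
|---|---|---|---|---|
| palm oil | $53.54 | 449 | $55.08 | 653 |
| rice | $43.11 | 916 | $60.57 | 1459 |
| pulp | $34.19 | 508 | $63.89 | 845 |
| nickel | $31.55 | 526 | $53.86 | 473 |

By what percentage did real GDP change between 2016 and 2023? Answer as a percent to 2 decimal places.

45.32%

Real GDP 2016 = Nominal GDP 2016 = 53.54·449 + 43.11·916 + 34.19·508 + 31.55·526 = 97492.04.
Real GDP 2023 (at 2016 prices) = 53.54·653 + 43.11·1459 + 34.19·845 + 31.55·473 = 141672.81.
Real growth = 141672.81/97492.04 − 1 = 0.4532.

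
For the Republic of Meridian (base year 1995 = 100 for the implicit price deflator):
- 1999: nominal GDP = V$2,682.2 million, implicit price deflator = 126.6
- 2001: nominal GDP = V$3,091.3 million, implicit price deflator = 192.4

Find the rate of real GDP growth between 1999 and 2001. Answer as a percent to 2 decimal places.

Deflate each year: 1999 → 2682.2/1.266 = 2118.64; 2001 → 3091.3/1.924 = 1606.70.
So real GDP changed by 1606.70/2118.64 − 1 = -0.2416, i.e. -24.16%.

-24.16%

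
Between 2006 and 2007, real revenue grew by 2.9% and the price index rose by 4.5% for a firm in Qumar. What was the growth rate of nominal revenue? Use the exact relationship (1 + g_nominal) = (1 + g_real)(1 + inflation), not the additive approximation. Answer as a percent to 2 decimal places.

(1 + g_nom) = (1 + g_real)(1 + π) = 1.0290 × 1.0450 = 1.07531.

7.53%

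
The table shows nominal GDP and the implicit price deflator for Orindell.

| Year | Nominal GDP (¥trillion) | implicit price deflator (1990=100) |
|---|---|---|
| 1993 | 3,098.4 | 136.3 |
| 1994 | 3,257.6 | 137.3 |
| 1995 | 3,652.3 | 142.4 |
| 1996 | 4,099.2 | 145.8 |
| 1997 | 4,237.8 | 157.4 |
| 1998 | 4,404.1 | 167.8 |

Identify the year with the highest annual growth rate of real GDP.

1994: real = 3257.6/1.373 = 2372.61; growth vs 1993 (2273.22) = 4.37%.
1995: real = 3652.3/1.424 = 2564.82; growth vs 1994 (2372.61) = 8.10%.
1996: real = 4099.2/1.458 = 2811.52; growth vs 1995 (2564.82) = 9.62%.
1997: real = 4237.8/1.574 = 2692.38; growth vs 1996 (2811.52) = -4.24%.
1998: real = 4404.1/1.678 = 2624.61; growth vs 1997 (2692.38) = -2.52%.

1996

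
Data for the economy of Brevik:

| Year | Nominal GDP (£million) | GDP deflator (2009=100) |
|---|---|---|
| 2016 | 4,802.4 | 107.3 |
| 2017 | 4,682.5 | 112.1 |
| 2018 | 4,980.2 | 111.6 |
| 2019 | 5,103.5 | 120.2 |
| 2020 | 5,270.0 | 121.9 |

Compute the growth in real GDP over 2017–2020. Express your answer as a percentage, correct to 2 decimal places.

Real GDP 2017 = 4682.5/1.121 = 4177.07.
Real GDP 2020 = 5270.0/1.219 = 4323.22.
Change = 4323.22/4177.07 − 1 = 0.0350.

3.50%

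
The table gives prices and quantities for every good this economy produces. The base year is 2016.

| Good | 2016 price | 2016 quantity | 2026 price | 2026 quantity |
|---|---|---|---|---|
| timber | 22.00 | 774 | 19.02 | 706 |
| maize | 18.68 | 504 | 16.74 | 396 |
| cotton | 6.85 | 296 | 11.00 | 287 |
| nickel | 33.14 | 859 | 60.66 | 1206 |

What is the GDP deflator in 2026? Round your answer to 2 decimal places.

Nominal GDP 2026 = 19.02·706 + 16.74·396 + 11.00·287 + 60.66·1206 = 96370.12.
Real GDP 2026 (at 2016 prices) = 22.00·706 + 18.68·396 + 6.85·287 + 33.14·1206 = 64862.07.
Deflator = Nominal/Real × 100 = 96370.12/64862.07 × 100 = 148.577.

148.58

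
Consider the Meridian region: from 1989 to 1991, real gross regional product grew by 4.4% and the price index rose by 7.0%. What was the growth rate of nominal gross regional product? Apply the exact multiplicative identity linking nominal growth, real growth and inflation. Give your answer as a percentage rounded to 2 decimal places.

(1 + g_nom) = (1 + g_real)(1 + π) = 1.0440 × 1.0700 = 1.11708.

11.71%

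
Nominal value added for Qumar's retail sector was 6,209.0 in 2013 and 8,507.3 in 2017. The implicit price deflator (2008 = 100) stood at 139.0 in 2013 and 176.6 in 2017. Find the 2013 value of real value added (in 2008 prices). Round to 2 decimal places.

4,466.91

Real value added = Nominal / (implicit price deflator/100) = 6209.0 / 1.390 = 4466.91.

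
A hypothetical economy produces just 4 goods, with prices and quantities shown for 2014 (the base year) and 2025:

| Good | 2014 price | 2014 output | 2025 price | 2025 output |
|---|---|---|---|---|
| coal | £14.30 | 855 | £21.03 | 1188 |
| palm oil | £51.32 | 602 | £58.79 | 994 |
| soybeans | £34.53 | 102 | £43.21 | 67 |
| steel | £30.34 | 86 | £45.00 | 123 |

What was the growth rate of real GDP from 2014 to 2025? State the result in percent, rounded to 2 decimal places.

50.34%

Real GDP 2014 = Nominal GDP 2014 = 14.30·855 + 51.32·602 + 34.53·102 + 30.34·86 = 49252.44.
Real GDP 2025 (at 2014 prices) = 14.30·1188 + 51.32·994 + 34.53·67 + 30.34·123 = 74045.81.
Real growth = 74045.81/49252.44 − 1 = 0.5034.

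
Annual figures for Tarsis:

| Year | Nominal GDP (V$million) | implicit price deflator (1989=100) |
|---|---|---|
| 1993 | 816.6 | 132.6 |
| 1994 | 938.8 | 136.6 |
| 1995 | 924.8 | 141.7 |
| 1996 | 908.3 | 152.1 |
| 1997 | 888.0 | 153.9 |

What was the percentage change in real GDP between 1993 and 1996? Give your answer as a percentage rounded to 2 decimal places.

Real GDP 1993 = 816.6/1.326 = 615.84.
Real GDP 1996 = 908.3/1.521 = 597.17.
Change = 597.17/615.84 − 1 = -0.0303.

-3.03%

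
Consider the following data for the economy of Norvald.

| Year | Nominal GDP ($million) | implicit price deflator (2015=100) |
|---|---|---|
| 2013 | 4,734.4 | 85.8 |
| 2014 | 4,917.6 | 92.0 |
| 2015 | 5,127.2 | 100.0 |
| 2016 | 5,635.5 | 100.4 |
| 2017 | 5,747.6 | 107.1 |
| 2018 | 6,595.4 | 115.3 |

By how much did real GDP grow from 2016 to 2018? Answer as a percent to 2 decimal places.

1.91%

Real GDP 2016 = 5635.5/1.004 = 5613.05.
Real GDP 2018 = 6595.4/1.153 = 5720.21.
Change = 5720.21/5613.05 − 1 = 0.0191.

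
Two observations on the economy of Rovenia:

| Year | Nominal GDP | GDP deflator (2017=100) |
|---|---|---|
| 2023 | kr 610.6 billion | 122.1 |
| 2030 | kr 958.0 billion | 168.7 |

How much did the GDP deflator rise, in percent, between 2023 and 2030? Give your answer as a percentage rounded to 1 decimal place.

Price-level change = 168.7 / 122.1 − 1 = 0.3817.

38.2%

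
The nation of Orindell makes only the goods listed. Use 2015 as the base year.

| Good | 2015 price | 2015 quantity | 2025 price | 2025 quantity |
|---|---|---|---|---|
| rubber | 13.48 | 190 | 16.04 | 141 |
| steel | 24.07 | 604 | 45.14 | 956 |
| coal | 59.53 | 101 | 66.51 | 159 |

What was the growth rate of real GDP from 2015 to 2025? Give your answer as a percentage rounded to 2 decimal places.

Real GDP 2015 = Nominal GDP 2015 = 13.48·190 + 24.07·604 + 59.53·101 = 23112.01.
Real GDP 2025 (at 2015 prices) = 13.48·141 + 24.07·956 + 59.53·159 = 34376.87.
Real growth = 34376.87/23112.01 − 1 = 0.4874.

48.74%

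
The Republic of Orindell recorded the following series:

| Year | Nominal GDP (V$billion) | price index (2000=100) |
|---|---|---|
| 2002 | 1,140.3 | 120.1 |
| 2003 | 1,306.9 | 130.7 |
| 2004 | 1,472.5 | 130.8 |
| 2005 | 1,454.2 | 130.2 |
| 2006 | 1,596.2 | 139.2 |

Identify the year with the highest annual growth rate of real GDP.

2004

2003: real = 1306.9/1.307 = 999.92; growth vs 2002 (949.46) = 5.31%.
2004: real = 1472.5/1.308 = 1125.76; growth vs 2003 (999.92) = 12.59%.
2005: real = 1454.2/1.302 = 1116.90; growth vs 2004 (1125.76) = -0.79%.
2006: real = 1596.2/1.392 = 1146.70; growth vs 2005 (1116.90) = 2.67%.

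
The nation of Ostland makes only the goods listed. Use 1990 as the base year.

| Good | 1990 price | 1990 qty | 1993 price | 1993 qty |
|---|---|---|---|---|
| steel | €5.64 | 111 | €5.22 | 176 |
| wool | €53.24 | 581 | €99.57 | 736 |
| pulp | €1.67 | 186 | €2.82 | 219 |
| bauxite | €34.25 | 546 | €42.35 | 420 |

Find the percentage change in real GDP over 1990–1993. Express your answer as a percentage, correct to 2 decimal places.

Real GDP 1990 = Nominal GDP 1990 = 5.64·111 + 53.24·581 + 1.67·186 + 34.25·546 = 50569.60.
Real GDP 1993 (at 1990 prices) = 5.64·176 + 53.24·736 + 1.67·219 + 34.25·420 = 54928.01.
Real growth = 54928.01/50569.60 − 1 = 0.0862.

8.62%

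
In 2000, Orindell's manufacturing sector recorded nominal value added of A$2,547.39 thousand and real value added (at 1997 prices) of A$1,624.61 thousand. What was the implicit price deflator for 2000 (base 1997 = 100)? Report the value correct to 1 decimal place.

156.8

implicit price deflator = (Nominal / Real) × 100 = 2547.39 / 1624.61 × 100 = 156.80.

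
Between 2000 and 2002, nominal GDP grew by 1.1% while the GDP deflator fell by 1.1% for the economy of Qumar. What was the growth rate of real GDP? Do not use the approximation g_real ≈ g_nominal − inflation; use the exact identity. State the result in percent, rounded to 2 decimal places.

2.22%

(1 + g_nom) = (1 + g_real)(1 + π), so g_real = 1.0110 / 0.9890 − 1 = 0.02224.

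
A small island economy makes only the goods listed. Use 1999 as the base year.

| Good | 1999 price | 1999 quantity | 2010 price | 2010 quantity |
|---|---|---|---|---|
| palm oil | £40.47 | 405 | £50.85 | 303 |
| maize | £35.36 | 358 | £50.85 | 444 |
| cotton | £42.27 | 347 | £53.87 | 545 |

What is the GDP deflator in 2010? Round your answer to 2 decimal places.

Nominal GDP 2010 = 50.85·303 + 50.85·444 + 53.87·545 = 67344.10.
Real GDP 2010 (at 1999 prices) = 40.47·303 + 35.36·444 + 42.27·545 = 50999.40.
Deflator = Nominal/Real × 100 = 67344.10/50999.40 × 100 = 132.049.

132.05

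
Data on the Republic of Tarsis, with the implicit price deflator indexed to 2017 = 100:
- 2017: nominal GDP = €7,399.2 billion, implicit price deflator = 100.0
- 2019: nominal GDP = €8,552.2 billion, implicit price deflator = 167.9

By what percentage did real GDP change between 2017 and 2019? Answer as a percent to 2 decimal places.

-31.16%

Real GDP 2017 = 7399.2 / 1.000 = 7399.20.
Real GDP 2019 = 8552.2 / 1.679 = 5093.63.
Real growth = 5093.63 / 7399.20 − 1 = -0.3116.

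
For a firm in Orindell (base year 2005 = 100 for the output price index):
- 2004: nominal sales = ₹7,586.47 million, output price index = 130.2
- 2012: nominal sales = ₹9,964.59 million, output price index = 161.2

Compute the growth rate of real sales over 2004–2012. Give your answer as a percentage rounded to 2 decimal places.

6.09%

Real sales 2004 = 7586.47 / 1.302 = 5826.78.
Real sales 2012 = 9964.59 / 1.612 = 6181.51.
Real growth = 6181.51 / 5826.78 − 1 = 0.0609.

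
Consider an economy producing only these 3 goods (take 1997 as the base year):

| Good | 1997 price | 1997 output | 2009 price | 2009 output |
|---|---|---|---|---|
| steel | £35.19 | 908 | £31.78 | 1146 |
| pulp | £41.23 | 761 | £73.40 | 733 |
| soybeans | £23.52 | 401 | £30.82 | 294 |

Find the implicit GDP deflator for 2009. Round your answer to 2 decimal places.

Nominal GDP 2009 = 31.78·1146 + 73.40·733 + 30.82·294 = 99283.16.
Real GDP 2009 (at 1997 prices) = 35.19·1146 + 41.23·733 + 23.52·294 = 77464.21.
Deflator = Nominal/Real × 100 = 99283.16/77464.21 × 100 = 128.166.

128.17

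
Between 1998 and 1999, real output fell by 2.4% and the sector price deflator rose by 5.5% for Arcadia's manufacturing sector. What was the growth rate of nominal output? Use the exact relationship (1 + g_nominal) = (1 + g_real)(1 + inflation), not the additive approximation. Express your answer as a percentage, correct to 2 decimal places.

2.97%

(1 + g_nom) = (1 + g_real)(1 + π) = 0.9760 × 1.0550 = 1.02968.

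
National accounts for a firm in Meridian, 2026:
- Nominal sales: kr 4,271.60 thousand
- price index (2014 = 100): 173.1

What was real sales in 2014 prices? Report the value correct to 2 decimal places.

Real sales = Nominal / (price index/100) = 4271.60 / 1.731 = 2467.71.

kr 2,467.71 thousand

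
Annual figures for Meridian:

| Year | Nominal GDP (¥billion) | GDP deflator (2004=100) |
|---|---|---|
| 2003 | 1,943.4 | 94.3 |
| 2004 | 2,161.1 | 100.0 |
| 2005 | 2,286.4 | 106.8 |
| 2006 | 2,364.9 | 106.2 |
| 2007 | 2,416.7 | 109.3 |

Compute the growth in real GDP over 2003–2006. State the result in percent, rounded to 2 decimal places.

Real GDP 2003 = 1943.4/0.943 = 2060.87.
Real GDP 2006 = 2364.9/1.062 = 2226.84.
Change = 2226.84/2060.87 − 1 = 0.0805.

8.05%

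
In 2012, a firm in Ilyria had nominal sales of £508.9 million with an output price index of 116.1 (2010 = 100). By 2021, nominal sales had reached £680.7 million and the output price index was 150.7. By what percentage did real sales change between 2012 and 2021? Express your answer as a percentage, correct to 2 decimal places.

3.05%

Real sales 2012 = 508.9 / 1.161 = 438.33.
Real sales 2021 = 680.7 / 1.507 = 451.69.
Real growth = 451.69 / 438.33 − 1 = 0.0305.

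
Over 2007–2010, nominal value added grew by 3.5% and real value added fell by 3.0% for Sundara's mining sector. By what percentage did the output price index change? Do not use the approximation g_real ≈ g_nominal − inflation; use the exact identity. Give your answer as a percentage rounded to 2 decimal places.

6.70%

(1 + g_nom) = (1 + g_real)(1 + π), so π = 1.0350 / 0.9700 − 1 = 0.06701.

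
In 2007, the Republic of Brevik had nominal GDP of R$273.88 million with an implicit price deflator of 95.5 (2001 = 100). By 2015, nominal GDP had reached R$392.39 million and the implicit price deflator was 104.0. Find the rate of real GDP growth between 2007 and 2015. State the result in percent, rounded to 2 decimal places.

Deflate each year: 2007 → 273.88/0.955 = 286.79; 2015 → 392.39/1.040 = 377.30.
So real GDP changed by 377.30/286.79 − 1 = 0.3156, i.e. 31.56%.

31.56%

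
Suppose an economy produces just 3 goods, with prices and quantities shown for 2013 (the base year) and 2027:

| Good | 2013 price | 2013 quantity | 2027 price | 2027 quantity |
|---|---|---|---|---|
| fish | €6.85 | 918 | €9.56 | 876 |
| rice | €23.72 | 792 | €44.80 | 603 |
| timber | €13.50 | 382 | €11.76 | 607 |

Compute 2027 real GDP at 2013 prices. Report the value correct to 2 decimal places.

Real GDP 2027 = Σ (p_2013 × q_2027) = 6.85·876 + 23.72·603 + 13.50·607 = 28498.26.

€28498.26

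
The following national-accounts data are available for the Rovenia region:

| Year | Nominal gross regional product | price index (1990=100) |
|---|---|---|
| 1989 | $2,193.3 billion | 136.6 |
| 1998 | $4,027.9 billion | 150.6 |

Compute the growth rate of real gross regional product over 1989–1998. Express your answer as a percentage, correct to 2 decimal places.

66.57%

Real gross regional product 1989 = 2193.3 / 1.366 = 1605.64.
Real gross regional product 1998 = 4027.9 / 1.506 = 2674.57.
Real growth = 2674.57 / 1605.64 − 1 = 0.6657.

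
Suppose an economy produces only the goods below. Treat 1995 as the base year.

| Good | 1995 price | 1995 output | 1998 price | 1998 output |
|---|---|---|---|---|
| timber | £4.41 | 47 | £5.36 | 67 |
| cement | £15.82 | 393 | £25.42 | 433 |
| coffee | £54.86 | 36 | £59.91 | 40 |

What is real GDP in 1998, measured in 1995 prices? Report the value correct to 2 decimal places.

Real GDP 1998 = Σ (p_1995 × q_1998) = 4.41·67 + 15.82·433 + 54.86·40 = 9339.93.

£9339.93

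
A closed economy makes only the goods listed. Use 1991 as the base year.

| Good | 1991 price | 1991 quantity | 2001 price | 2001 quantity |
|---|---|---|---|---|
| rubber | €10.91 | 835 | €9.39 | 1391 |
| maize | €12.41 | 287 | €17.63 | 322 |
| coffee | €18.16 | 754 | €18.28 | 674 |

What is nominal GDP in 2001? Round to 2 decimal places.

€31059.07

Nominal GDP 2001 = Σ (p_2001 × q_2001) = 9.39·1391 + 17.63·322 + 18.28·674 = 31059.07.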